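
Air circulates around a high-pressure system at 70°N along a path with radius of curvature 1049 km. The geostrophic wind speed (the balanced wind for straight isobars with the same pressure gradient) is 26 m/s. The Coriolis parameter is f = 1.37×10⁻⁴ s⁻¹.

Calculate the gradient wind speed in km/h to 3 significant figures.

123 km/h

Around a high, pressure-gradient force acts outward with centrifugal, so Coriolis balances both:
fV = (1/ρ)|∂P/∂n| + V²/R  →  V² − fR·V + fR·V_g = 0
With fR = 1.37×10⁻⁴ × 1049×10³ m = 144 m/s:
V = [fR − √((fR)² − 4 fR V_g)]/2 = [144 − √(144² − 4×144×26)]/2 = 34.1 m/s
Supergeostrophic (V > V_g = 26 m/s), as expected around a high.
Converting: 34.1 m/s × 3.6 = 123 km/h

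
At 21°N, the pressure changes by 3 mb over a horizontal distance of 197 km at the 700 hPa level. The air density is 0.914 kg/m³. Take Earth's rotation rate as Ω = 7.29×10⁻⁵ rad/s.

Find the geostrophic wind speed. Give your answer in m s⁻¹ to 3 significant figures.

Coriolis parameter at 21°N:
f = 2Ω sin φ = 2 × 7.29×10⁻⁵ × sin 21° = 5.23×10⁻⁵ s⁻¹
Pressure gradient: |∂P/∂n| = 300 Pa / 197000 m = 1.52×10⁻³ Pa/m
Geostrophic balance (pressure-gradient force = Coriolis force):
V_g = (1/(fρ)) |∂P/∂n| = 1.52×10⁻³ / (5.23×10⁻⁵ × 0.914) = 31.9 m/s

31.9 m s⁻¹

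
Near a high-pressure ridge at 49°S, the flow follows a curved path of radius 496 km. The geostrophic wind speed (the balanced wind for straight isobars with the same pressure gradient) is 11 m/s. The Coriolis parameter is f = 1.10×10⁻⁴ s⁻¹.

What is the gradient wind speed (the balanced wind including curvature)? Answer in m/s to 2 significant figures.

15 m/s

Around a high, pressure-gradient force acts outward with centrifugal, so Coriolis balances both:
fV = (1/ρ)|∂P/∂n| + V²/R  →  V² − fR·V + fR·V_g = 0
With fR = 1.10×10⁻⁴ × 496×10³ m = 54.6 m/s:
V = [fR − √((fR)² − 4 fR V_g)]/2 = [54.6 − √(54.6² − 4×54.6×11)]/2 = 15.3 m/s
Supergeostrophic (V > V_g = 11 m/s), as expected around a high.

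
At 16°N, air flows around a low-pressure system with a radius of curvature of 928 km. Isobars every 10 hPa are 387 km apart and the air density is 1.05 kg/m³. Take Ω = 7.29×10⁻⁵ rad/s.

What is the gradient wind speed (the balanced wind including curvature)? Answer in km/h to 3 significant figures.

118 km/h

Coriolis parameter at 16°N:
f = 2Ω sin φ = 2 × 7.29×10⁻⁵ × sin 16° = 4.02×10⁻⁵ s⁻¹
Pressure gradient: |∂P/∂n| = 1000 Pa / 387000 m = 2.58×10⁻³ Pa/m
Geostrophic speed: V_g = |∂P/∂n|/(fρ) = 2.58×10⁻³/(4.02×10⁻⁵ × 1.05) = 61.2 m/s
Around a low, centrifugal force acts outward with Coriolis, so pressure-gradient force balances both:
(1/ρ)|∂P/∂n| = fV + V²/R  →  V² + fR·V − fR·V_g = 0
With fR = 4.02×10⁻⁵ × 928×10³ m = 37.3 m/s:
V = [−fR + √((fR)² + 4 fR V_g)]/2 = [−37.3 + √(37.3² + 4×37.3×61.2)]/2 = 32.7 m/s
Subgeostrophic (V < V_g = 61.2 m/s), as expected around a low.
Converting: 32.7 m/s × 3.6 = 118 km/h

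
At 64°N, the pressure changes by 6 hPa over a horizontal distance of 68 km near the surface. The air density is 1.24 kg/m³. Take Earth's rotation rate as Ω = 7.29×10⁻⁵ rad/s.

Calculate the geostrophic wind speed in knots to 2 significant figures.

110 knots

Coriolis parameter at 64°N:
f = 2Ω sin φ = 2 × 7.29×10⁻⁵ × sin 64° = 1.31×10⁻⁴ s⁻¹
Pressure gradient: |∂P/∂n| = 600 Pa / 68000 m = 8.82×10⁻³ Pa/m
Geostrophic balance (pressure-gradient force = Coriolis force):
V_g = (1/(fρ)) |∂P/∂n| = 8.82×10⁻³ / (1.31×10⁻⁴ × 1.24) = 54.3 m/s
Converting: 54.3 m/s × 1.944 = 110 knots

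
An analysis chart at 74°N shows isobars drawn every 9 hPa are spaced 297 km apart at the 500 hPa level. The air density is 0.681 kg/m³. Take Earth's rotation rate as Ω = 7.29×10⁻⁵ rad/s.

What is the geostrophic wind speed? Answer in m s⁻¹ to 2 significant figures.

32 m s⁻¹

Coriolis parameter at 74°N:
f = 2Ω sin φ = 2 × 7.29×10⁻⁵ × sin 74° = 1.40×10⁻⁴ s⁻¹
Pressure gradient: |∂P/∂n| = 900 Pa / 297000 m = 3.03×10⁻³ Pa/m
Geostrophic balance (pressure-gradient force = Coriolis force):
V_g = (1/(fρ)) |∂P/∂n| = 3.03×10⁻³ / (1.40×10⁻⁴ × 0.681) = 31.7 m/s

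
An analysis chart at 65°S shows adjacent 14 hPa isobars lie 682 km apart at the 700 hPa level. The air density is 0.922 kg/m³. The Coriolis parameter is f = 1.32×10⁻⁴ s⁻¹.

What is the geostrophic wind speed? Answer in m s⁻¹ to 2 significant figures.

17 m s⁻¹

Pressure gradient: |∂P/∂n| = 1400 Pa / 682000 m = 2.05×10⁻³ Pa/m
Geostrophic balance (pressure-gradient force = Coriolis force):
V_g = (1/(fρ)) |∂P/∂n| = 2.05×10⁻³ / (1.32×10⁻⁴ × 0.922) = 16.9 m/s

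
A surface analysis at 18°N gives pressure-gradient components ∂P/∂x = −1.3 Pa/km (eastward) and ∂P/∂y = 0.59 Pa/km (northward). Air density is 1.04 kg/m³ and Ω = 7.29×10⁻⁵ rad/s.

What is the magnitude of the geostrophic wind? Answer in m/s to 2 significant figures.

30 m/s

Coriolis parameter at 18°N:
f = 2Ω sin φ = 2 × 7.29×10⁻⁵ × sin 18° = 4.51×10⁻⁵ s⁻¹
Component geostrophic relations (x east, y north):
u_g = −(1/(fρ)) ∂P/∂y,  v_g = (1/(fρ)) ∂P/∂x
u_g = −(0.59×10⁻³)/(4.51×10⁻⁵ × 1.04) = −12.6 m/s;  v_g = (−1.3×10⁻³)/(4.51×10⁻⁵ × 1.04) = −27.7 m/s
|V_g| = √(u_g² + v_g²) = 30.5 m/s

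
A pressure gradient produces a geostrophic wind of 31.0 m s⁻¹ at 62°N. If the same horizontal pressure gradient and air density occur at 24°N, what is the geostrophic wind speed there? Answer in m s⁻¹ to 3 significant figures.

67.3 m s⁻¹

With the same pressure gradient and density, V_g ∝ 1/f ∝ 1/sin φ.
V₂ = V₁ · sin φ₁ / sin φ₂ = 31.0 × sin 62° / sin 24°
V₂ = 31.0 × 0.8829/0.4067 = 67.3 m s⁻¹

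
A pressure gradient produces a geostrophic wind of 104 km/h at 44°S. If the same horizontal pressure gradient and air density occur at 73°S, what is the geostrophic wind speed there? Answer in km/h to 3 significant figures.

With the same pressure gradient and density, V_g ∝ 1/f ∝ 1/sin φ.
V₂ = V₁ · sin φ₁ / sin φ₂ = 104 × sin 44° / sin 73°
V₂ = 104 × 0.6947/0.9563 = 75.5 km/h

75.5 km/h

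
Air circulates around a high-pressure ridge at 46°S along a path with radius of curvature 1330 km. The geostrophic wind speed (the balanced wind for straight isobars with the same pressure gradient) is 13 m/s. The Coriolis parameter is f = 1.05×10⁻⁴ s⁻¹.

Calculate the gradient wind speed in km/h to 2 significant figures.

52 km/h

Around a high, pressure-gradient force acts outward with centrifugal, so Coriolis balances both:
fV = (1/ρ)|∂P/∂n| + V²/R  →  V² − fR·V + fR·V_g = 0
With fR = 1.05×10⁻⁴ × 1330×10³ m = 140 m/s:
V = [fR − √((fR)² − 4 fR V_g)]/2 = [140 − √(140² − 4×140×13)]/2 = 14.5 m/s
Supergeostrophic (V > V_g = 13 m/s), as expected around a high.
Converting: 14.5 m/s × 3.6 = 52 km/h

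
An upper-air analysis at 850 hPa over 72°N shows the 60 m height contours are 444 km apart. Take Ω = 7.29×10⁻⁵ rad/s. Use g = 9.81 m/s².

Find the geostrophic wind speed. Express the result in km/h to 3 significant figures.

Coriolis parameter at 72°N:
f = 2Ω sin φ = 2 × 7.29×10⁻⁵ × sin 72° = 1.39×10⁻⁴ s⁻¹
Height gradient: |∂Z/∂n| = 60 m / 444000 m = 1.35×10⁻⁴
On a pressure surface, geostrophic balance gives V_g = (g/f)|∂Z/∂n|:
V_g = 9.81 × 1.35×10⁻⁴ / 1.39×10⁻⁴ = 9.56 m/s
Converting: 9.56 m/s × 3.6 = 34.4 km/h

34.4 km/h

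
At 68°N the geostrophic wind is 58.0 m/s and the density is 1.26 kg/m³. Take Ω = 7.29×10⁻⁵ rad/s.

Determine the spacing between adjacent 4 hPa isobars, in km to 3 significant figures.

40.5 km

Coriolis parameter at 68°N:
f = 2Ω sin φ = 2 × 7.29×10⁻⁵ × sin 68° = 1.35×10⁻⁴ s⁻¹
Geostrophic balance rearranged: |∂P/∂n| = f ρ V_g
|∂P/∂n| = 1.35×10⁻⁴ × 1.26 × 58.0 = 9.88×10⁻³ Pa/m
Isobar spacing: Δn = ΔP/|∂P/∂n| = 400 Pa / 9.88×10⁻³ Pa/m = 40489 m ≈ 40.5 km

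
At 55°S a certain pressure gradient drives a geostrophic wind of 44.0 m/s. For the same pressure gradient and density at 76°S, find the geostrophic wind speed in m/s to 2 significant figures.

With the same pressure gradient and density, V_g ∝ 1/f ∝ 1/sin φ.
V₂ = V₁ · sin φ₁ / sin φ₂ = 44.0 × sin 55° / sin 76°
V₂ = 44.0 × 0.8192/0.9703 = 37 m/s

37 m/s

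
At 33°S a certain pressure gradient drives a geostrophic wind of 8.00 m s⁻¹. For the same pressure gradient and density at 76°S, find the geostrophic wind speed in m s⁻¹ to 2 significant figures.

With the same pressure gradient and density, V_g ∝ 1/f ∝ 1/sin φ.
V₂ = V₁ · sin φ₁ / sin φ₂ = 8.00 × sin 33° / sin 76°
V₂ = 8.00 × 0.5446/0.9703 = 4.5 m s⁻¹

4.5 m s⁻¹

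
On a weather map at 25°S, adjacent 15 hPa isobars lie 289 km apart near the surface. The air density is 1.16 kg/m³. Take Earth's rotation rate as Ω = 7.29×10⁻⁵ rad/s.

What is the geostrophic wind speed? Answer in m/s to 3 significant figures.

Coriolis parameter at 25°S:
f = 2Ω sin φ = 2 × 7.29×10⁻⁵ × sin 25° = 6.16×10⁻⁵ s⁻¹
Pressure gradient: |∂P/∂n| = 1500 Pa / 289000 m = 5.19×10⁻³ Pa/m
Geostrophic balance (pressure-gradient force = Coriolis force):
V_g = (1/(fρ)) |∂P/∂n| = 5.19×10⁻³ / (6.16×10⁻⁵ × 1.16) = 72.6 m/s

72.6 m/s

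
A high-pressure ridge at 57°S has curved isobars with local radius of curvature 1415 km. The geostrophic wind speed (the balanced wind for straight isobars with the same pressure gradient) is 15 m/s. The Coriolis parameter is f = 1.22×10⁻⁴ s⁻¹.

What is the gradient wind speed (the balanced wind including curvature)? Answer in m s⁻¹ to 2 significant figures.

17 m s⁻¹

Around a high, pressure-gradient force acts outward with centrifugal, so Coriolis balances both:
fV = (1/ρ)|∂P/∂n| + V²/R  →  V² − fR·V + fR·V_g = 0
With fR = 1.22×10⁻⁴ × 1415×10³ m = 173 m/s:
V = [fR − √((fR)² − 4 fR V_g)]/2 = [173 − √(173² − 4×173×15)]/2 = 16.6 m/s
Supergeostrophic (V > V_g = 15 m/s), as expected around a high.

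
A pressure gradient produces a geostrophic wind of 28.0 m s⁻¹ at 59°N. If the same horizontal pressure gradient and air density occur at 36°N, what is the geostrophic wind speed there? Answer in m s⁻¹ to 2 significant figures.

41 m s⁻¹

With the same pressure gradient and density, V_g ∝ 1/f ∝ 1/sin φ.
V₂ = V₁ · sin φ₁ / sin φ₂ = 28.0 × sin 59° / sin 36°
V₂ = 28.0 × 0.8572/0.5878 = 41 m s⁻¹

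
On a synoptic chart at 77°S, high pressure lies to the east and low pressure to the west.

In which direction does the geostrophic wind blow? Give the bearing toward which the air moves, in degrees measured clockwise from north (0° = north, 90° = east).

The pressure-gradient force points toward the west (bearing 270°).
Geostrophic balance: in the Southern Hemisphere the Coriolis force deflects motion to the left, so the geostrophic wind blows 90° to the left of the pressure-gradient force (low pressure on the right).
Rotating 270° by 90° counterclockwise gives 180° — the wind blows toward the south.

180°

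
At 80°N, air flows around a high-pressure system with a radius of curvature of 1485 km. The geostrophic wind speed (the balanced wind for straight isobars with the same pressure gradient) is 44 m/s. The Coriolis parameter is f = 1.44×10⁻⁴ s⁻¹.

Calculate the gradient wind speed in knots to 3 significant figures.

Around a high, pressure-gradient force acts outward with centrifugal, so Coriolis balances both:
fV = (1/ρ)|∂P/∂n| + V²/R  →  V² − fR·V + fR·V_g = 0
With fR = 1.44×10⁻⁴ × 1485×10³ m = 214 m/s:
V = [fR − √((fR)² − 4 fR V_g)]/2 = [214 − √(214² − 4×214×44)]/2 = 61.9 m/s
Supergeostrophic (V > V_g = 44 m/s), as expected around a high.
Converting: 61.9 m/s × 1.944 = 120 knots

120 knots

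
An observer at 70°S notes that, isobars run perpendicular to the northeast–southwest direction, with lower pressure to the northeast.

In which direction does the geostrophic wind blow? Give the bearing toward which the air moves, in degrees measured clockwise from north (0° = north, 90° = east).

The pressure-gradient force points toward the northeast (bearing 045°).
Geostrophic balance: in the Southern Hemisphere the Coriolis force deflects motion to the left, so the geostrophic wind blows 90° to the left of the pressure-gradient force (low pressure on the right).
Rotating 045° by 90° counterclockwise gives 315° — the wind blows toward the northwest.

315°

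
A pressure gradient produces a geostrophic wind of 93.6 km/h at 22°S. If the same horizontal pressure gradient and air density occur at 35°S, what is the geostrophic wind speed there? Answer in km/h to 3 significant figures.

61.1 km/h

With the same pressure gradient and density, V_g ∝ 1/f ∝ 1/sin φ.
V₂ = V₁ · sin φ₁ / sin φ₂ = 93.6 × sin 22° / sin 35°
V₂ = 93.6 × 0.3746/0.5736 = 61.1 km/h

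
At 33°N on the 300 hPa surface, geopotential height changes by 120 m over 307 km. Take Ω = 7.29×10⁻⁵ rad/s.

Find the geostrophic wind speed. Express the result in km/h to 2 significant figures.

Coriolis parameter at 33°N:
f = 2Ω sin φ = 2 × 7.29×10⁻⁵ × sin 33° = 7.94×10⁻⁵ s⁻¹
Height gradient: |∂Z/∂n| = 120 m / 307000 m = 3.91×10⁻⁴
On a pressure surface, geostrophic balance gives V_g = (g/f)|∂Z/∂n|:
V_g = 9.81 × 3.91×10⁻⁴ / 7.94×10⁻⁵ = 48.3 m/s
Converting: 48.3 m/s × 3.6 = 170 km/h

170 km/h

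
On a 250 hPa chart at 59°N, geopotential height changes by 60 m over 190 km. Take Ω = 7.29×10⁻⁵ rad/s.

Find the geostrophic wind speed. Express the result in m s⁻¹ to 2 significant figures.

Coriolis parameter at 59°N:
f = 2Ω sin φ = 2 × 7.29×10⁻⁵ × sin 59° = 1.25×10⁻⁴ s⁻¹
Height gradient: |∂Z/∂n| = 60 m / 190000 m = 3.16×10⁻⁴
On a pressure surface, geostrophic balance gives V_g = (g/f)|∂Z/∂n|:
V_g = 9.81 × 3.16×10⁻⁴ / 1.25×10⁻⁴ = 24.8 m/s

25 m s⁻¹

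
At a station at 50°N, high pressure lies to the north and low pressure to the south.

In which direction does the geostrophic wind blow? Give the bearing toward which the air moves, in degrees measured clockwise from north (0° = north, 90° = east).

270°

The pressure-gradient force points toward the south (bearing 180°).
Geostrophic balance: in the Northern Hemisphere the Coriolis force deflects motion to the right, so the geostrophic wind blows 90° to the right of the pressure-gradient force (low pressure on the left).
Rotating 180° by 90° clockwise gives 270° — the wind blows toward the west.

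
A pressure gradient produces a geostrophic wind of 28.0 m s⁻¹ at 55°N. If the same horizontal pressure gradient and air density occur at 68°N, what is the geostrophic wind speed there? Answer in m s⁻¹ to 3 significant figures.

With the same pressure gradient and density, V_g ∝ 1/f ∝ 1/sin φ.
V₂ = V₁ · sin φ₁ / sin φ₂ = 28.0 × sin 55° / sin 68°
V₂ = 28.0 × 0.8192/0.9272 = 24.7 m s⁻¹

24.7 m s⁻¹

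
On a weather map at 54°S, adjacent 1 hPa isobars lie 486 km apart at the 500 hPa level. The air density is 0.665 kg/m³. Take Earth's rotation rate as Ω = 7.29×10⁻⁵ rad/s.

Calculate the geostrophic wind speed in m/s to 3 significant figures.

2.62 m/s

Coriolis parameter at 54°S:
f = 2Ω sin φ = 2 × 7.29×10⁻⁵ × sin 54° = 1.18×10⁻⁴ s⁻¹
Pressure gradient: |∂P/∂n| = 100 Pa / 486000 m = 2.06×10⁻⁴ Pa/m
Geostrophic balance (pressure-gradient force = Coriolis force):
V_g = (1/(fρ)) |∂P/∂n| = 2.06×10⁻⁴ / (1.18×10⁻⁴ × 0.665) = 2.62 m/s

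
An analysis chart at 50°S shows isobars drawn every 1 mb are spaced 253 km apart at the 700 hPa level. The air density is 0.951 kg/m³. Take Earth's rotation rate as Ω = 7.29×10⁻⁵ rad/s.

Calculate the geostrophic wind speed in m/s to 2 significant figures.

3.7 m/s

Coriolis parameter at 50°S:
f = 2Ω sin φ = 2 × 7.29×10⁻⁵ × sin 50° = 1.12×10⁻⁴ s⁻¹
Pressure gradient: |∂P/∂n| = 100 Pa / 253000 m = 3.95×10⁻⁴ Pa/m
Geostrophic balance (pressure-gradient force = Coriolis force):
V_g = (1/(fρ)) |∂P/∂n| = 3.95×10⁻⁴ / (1.12×10⁻⁴ × 0.951) = 3.72 m/s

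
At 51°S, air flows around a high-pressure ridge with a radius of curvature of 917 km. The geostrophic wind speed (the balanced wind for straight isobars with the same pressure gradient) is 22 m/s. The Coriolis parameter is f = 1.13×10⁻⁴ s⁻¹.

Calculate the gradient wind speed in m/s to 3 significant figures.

31.7 m/s

Around a high, pressure-gradient force acts outward with centrifugal, so Coriolis balances both:
fV = (1/ρ)|∂P/∂n| + V²/R  →  V² − fR·V + fR·V_g = 0
With fR = 1.13×10⁻⁴ × 917×10³ m = 104 m/s:
V = [fR − √((fR)² − 4 fR V_g)]/2 = [104 − √(104² − 4×104×22)]/2 = 31.7 m/s
Supergeostrophic (V > V_g = 22 m/s), as expected around a high.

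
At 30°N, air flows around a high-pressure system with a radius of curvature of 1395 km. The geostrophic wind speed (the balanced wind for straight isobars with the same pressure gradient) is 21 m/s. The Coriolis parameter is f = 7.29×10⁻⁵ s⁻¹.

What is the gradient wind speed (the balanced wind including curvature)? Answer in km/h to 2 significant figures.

110 km/h

Around a high, pressure-gradient force acts outward with centrifugal, so Coriolis balances both:
fV = (1/ρ)|∂P/∂n| + V²/R  →  V² − fR·V + fR·V_g = 0
With fR = 7.29×10⁻⁵ × 1395×10³ m = 102 m/s:
V = [fR − √((fR)² − 4 fR V_g)]/2 = [102 − √(102² − 4×102×21)]/2 = 29.6 m/s
Supergeostrophic (V > V_g = 21 m/s), as expected around a high.
Converting: 29.6 m/s × 3.6 = 110 km/h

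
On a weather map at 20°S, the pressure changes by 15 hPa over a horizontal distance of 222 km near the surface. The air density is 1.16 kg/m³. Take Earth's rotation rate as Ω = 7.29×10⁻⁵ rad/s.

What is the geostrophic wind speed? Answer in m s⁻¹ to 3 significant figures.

117 m s⁻¹

Coriolis parameter at 20°S:
f = 2Ω sin φ = 2 × 7.29×10⁻⁵ × sin 20° = 4.99×10⁻⁵ s⁻¹
Pressure gradient: |∂P/∂n| = 1500 Pa / 222000 m = 6.76×10⁻³ Pa/m
Geostrophic balance (pressure-gradient force = Coriolis force):
V_g = (1/(fρ)) |∂P/∂n| = 6.76×10⁻³ / (4.99×10⁻⁵ × 1.16) = 117 m/s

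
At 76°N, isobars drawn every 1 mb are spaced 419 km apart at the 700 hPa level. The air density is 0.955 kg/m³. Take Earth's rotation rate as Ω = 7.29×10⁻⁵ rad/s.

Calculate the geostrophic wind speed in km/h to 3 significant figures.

6.36 km/h

Coriolis parameter at 76°N:
f = 2Ω sin φ = 2 × 7.29×10⁻⁵ × sin 76° = 1.41×10⁻⁴ s⁻¹
Pressure gradient: |∂P/∂n| = 100 Pa / 419000 m = 2.39×10⁻⁴ Pa/m
Geostrophic balance (pressure-gradient force = Coriolis force):
V_g = (1/(fρ)) |∂P/∂n| = 2.39×10⁻⁴ / (1.41×10⁻⁴ × 0.955) = 1.77 m/s
Converting: 1.77 m/s × 3.6 = 6.36 km/h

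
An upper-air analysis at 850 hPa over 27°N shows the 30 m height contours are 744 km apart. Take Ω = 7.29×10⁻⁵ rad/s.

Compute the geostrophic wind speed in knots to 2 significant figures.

12 knots

Coriolis parameter at 27°N:
f = 2Ω sin φ = 2 × 7.29×10⁻⁵ × sin 27° = 6.62×10⁻⁵ s⁻¹
Height gradient: |∂Z/∂n| = 30 m / 744000 m = 4.03×10⁻⁵
On a pressure surface, geostrophic balance gives V_g = (g/f)|∂Z/∂n|:
V_g = 9.81 × 4.03×10⁻⁵ / 6.62×10⁻⁵ = 5.98 m/s
Converting: 5.98 m/s × 1.944 = 12 knots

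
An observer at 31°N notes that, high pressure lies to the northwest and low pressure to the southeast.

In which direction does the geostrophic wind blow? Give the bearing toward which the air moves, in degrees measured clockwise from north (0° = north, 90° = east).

The pressure-gradient force points toward the southeast (bearing 135°).
Geostrophic balance: in the Northern Hemisphere the Coriolis force deflects motion to the right, so the geostrophic wind blows 90° to the right of the pressure-gradient force (low pressure on the left).
Rotating 135° by 90° clockwise gives 225° — the wind blows toward the southwest.

225°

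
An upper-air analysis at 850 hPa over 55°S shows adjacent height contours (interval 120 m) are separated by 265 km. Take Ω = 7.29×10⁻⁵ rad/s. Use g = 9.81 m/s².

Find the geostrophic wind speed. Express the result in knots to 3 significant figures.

72.3 knots

Coriolis parameter at 55°S:
f = 2Ω sin φ = 2 × 7.29×10⁻⁵ × sin 55° = 1.19×10⁻⁴ s⁻¹
Height gradient: |∂Z/∂n| = 120 m / 265000 m = 4.53×10⁻⁴
On a pressure surface, geostrophic balance gives V_g = (g/f)|∂Z/∂n|:
V_g = 9.81 × 4.53×10⁻⁴ / 1.19×10⁻⁴ = 37.2 m/s
Converting: 37.2 m/s × 1.944 = 72.3 knots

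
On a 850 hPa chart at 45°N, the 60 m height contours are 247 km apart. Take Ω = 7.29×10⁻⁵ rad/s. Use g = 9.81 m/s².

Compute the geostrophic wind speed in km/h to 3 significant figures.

83.2 km/h

Coriolis parameter at 45°N:
f = 2Ω sin φ = 2 × 7.29×10⁻⁵ × sin 45° = 1.03×10⁻⁴ s⁻¹
Height gradient: |∂Z/∂n| = 60 m / 247000 m = 2.43×10⁻⁴
On a pressure surface, geostrophic balance gives V_g = (g/f)|∂Z/∂n|:
V_g = 9.81 × 2.43×10⁻⁴ / 1.03×10⁻⁴ = 23.1 m/s
Converting: 23.1 m/s × 3.6 = 83.2 km/h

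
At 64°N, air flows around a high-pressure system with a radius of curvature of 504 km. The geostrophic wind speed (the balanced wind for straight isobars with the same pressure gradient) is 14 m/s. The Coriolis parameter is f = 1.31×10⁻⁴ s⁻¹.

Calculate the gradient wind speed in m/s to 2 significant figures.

Around a high, pressure-gradient force acts outward with centrifugal, so Coriolis balances both:
fV = (1/ρ)|∂P/∂n| + V²/R  →  V² − fR·V + fR·V_g = 0
With fR = 1.31×10⁻⁴ × 504×10³ m = 66.0 m/s:
V = [fR − √((fR)² − 4 fR V_g)]/2 = [66.0 − √(66.0² − 4×66.0×14)]/2 = 20.1 m/s
Supergeostrophic (V > V_g = 14 m/s), as expected around a high.

20 m/s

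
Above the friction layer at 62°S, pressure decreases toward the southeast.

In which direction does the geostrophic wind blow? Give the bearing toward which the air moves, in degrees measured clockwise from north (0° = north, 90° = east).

The pressure-gradient force points toward the southeast (bearing 135°).
Geostrophic balance: in the Southern Hemisphere the Coriolis force deflects motion to the left, so the geostrophic wind blows 90° to the left of the pressure-gradient force (low pressure on the right).
Rotating 135° by 90° counterclockwise gives 045° — the wind blows toward the northeast.

045°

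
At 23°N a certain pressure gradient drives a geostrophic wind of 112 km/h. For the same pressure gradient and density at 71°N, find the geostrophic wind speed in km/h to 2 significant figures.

46 km/h

With the same pressure gradient and density, V_g ∝ 1/f ∝ 1/sin φ.
V₂ = V₁ · sin φ₁ / sin φ₂ = 112 × sin 23° / sin 71°
V₂ = 112 × 0.3907/0.9455 = 46 km/h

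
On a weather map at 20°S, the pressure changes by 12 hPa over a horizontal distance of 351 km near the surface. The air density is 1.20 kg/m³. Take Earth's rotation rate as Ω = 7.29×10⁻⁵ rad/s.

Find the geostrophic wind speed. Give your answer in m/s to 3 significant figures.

57.1 m/s

Coriolis parameter at 20°S:
f = 2Ω sin φ = 2 × 7.29×10⁻⁵ × sin 20° = 4.99×10⁻⁵ s⁻¹
Pressure gradient: |∂P/∂n| = 1200 Pa / 351000 m = 3.42×10⁻³ Pa/m
Geostrophic balance (pressure-gradient force = Coriolis force):
V_g = (1/(fρ)) |∂P/∂n| = 3.42×10⁻³ / (4.99×10⁻⁵ × 1.20) = 57.1 m/s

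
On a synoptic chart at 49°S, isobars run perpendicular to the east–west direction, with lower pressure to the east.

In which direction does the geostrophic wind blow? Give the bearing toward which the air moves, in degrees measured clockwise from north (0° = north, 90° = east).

000°

The pressure-gradient force points toward the east (bearing 090°).
Geostrophic balance: in the Southern Hemisphere the Coriolis force deflects motion to the left, so the geostrophic wind blows 90° to the left of the pressure-gradient force (low pressure on the right).
Rotating 090° by 90° counterclockwise gives 000° — the wind blows toward the north.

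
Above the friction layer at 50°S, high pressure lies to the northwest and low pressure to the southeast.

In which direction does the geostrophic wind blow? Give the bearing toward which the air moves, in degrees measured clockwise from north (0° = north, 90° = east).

045°

The pressure-gradient force points toward the southeast (bearing 135°).
Geostrophic balance: in the Southern Hemisphere the Coriolis force deflects motion to the left, so the geostrophic wind blows 90° to the left of the pressure-gradient force (low pressure on the right).
Rotating 135° by 90° counterclockwise gives 045° — the wind blows toward the northeast.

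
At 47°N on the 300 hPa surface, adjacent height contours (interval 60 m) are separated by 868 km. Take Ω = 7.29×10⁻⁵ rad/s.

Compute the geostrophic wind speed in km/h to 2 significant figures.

23 km/h

Coriolis parameter at 47°N:
f = 2Ω sin φ = 2 × 7.29×10⁻⁵ × sin 47° = 1.07×10⁻⁴ s⁻¹
Height gradient: |∂Z/∂n| = 60 m / 868000 m = 6.91×10⁻⁵
On a pressure surface, geostrophic balance gives V_g = (g/f)|∂Z/∂n|:
V_g = 9.81 × 6.91×10⁻⁵ / 1.07×10⁻⁴ = 6.36 m/s
Converting: 6.36 m/s × 3.6 = 23 km/h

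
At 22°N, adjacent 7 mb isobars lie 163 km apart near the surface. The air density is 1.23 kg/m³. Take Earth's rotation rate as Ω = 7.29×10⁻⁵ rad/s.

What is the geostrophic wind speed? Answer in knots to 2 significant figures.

120 knots

Coriolis parameter at 22°N:
f = 2Ω sin φ = 2 × 7.29×10⁻⁵ × sin 22° = 5.46×10⁻⁵ s⁻¹
Pressure gradient: |∂P/∂n| = 700 Pa / 163000 m = 4.29×10⁻³ Pa/m
Geostrophic balance (pressure-gradient force = Coriolis force):
V_g = (1/(fρ)) |∂P/∂n| = 4.29×10⁻³ / (5.46×10⁻⁵ × 1.23) = 63.9 m/s
Converting: 63.9 m/s × 1.944 = 120 knots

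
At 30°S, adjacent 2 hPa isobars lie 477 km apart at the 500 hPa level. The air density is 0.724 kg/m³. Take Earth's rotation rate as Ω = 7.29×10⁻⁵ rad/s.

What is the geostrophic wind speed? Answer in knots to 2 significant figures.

15 knots

Coriolis parameter at 30°S:
f = 2Ω sin φ = 2 × 7.29×10⁻⁵ × sin 30° = 7.29×10⁻⁵ s⁻¹
Pressure gradient: |∂P/∂n| = 200 Pa / 477000 m = 4.19×10⁻⁴ Pa/m
Geostrophic balance (pressure-gradient force = Coriolis force):
V_g = (1/(fρ)) |∂P/∂n| = 4.19×10⁻⁴ / (7.29×10⁻⁵ × 0.724) = 7.94 m/s
Converting: 7.94 m/s × 1.944 = 15 knots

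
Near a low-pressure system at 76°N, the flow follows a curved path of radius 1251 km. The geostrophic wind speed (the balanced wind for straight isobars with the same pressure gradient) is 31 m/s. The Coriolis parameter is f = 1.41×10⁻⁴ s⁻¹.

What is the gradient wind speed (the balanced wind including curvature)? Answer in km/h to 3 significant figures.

Around a low, centrifugal force acts outward with Coriolis, so pressure-gradient force balances both:
(1/ρ)|∂P/∂n| = fV + V²/R  →  V² + fR·V − fR·V_g = 0
With fR = 1.41×10⁻⁴ × 1251×10³ m = 176 m/s:
V = [−fR + √((fR)² + 4 fR V_g)]/2 = [−176 + √(176² + 4×176×31)]/2 = 26.9 m/s
Subgeostrophic (V < V_g = 31 m/s), as expected around a low.
Converting: 26.9 m/s × 3.6 = 96.8 km/h

96.8 km/h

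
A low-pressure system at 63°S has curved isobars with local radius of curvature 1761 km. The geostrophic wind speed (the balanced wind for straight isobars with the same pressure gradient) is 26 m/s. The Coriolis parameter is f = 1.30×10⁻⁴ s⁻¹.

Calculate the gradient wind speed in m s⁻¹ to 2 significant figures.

Around a low, centrifugal force acts outward with Coriolis, so pressure-gradient force balances both:
(1/ρ)|∂P/∂n| = fV + V²/R  →  V² + fR·V − fR·V_g = 0
With fR = 1.30×10⁻⁴ × 1761×10³ m = 229 m/s:
V = [−fR + √((fR)² + 4 fR V_g)]/2 = [−229 + √(229² + 4×229×26)]/2 = 23.6 m/s
Subgeostrophic (V < V_g = 26 m/s), as expected around a low.

24 m s⁻¹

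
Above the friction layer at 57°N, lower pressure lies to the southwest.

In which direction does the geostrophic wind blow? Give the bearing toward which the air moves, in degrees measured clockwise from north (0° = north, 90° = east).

The pressure-gradient force points toward the southwest (bearing 225°).
Geostrophic balance: in the Northern Hemisphere the Coriolis force deflects motion to the right, so the geostrophic wind blows 90° to the right of the pressure-gradient force (low pressure on the left).
Rotating 225° by 90° clockwise gives 315° — the wind blows toward the northwest.

315°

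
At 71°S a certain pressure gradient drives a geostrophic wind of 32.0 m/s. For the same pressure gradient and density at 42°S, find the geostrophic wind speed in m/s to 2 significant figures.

45 m/s

With the same pressure gradient and density, V_g ∝ 1/f ∝ 1/sin φ.
V₂ = V₁ · sin φ₁ / sin φ₂ = 32.0 × sin 71° / sin 42°
V₂ = 32.0 × 0.9455/0.6691 = 45 m/s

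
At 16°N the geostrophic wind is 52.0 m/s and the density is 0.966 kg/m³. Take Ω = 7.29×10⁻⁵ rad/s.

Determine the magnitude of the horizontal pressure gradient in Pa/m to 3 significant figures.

Coriolis parameter at 16°N:
f = 2Ω sin φ = 2 × 7.29×10⁻⁵ × sin 16° = 4.02×10⁻⁵ s⁻¹
Geostrophic balance rearranged: |∂P/∂n| = f ρ V_g
|∂P/∂n| = 4.02×10⁻⁵ × 0.966 × 52.0 = 2.02×10⁻³ Pa/m

2.02×10⁻³ Pa/m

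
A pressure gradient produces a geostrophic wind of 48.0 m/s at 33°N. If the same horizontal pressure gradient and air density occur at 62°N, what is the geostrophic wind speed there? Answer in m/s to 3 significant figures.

With the same pressure gradient and density, V_g ∝ 1/f ∝ 1/sin φ.
V₂ = V₁ · sin φ₁ / sin φ₂ = 48.0 × sin 33° / sin 62°
V₂ = 48.0 × 0.5446/0.8829 = 29.6 m/s

29.6 m/s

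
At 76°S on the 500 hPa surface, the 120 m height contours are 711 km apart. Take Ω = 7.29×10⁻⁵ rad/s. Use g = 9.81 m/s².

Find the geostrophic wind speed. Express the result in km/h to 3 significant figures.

Coriolis parameter at 76°S:
f = 2Ω sin φ = 2 × 7.29×10⁻⁵ × sin 76° = 1.41×10⁻⁴ s⁻¹
Height gradient: |∂Z/∂n| = 120 m / 711000 m = 1.69×10⁻⁴
On a pressure surface, geostrophic balance gives V_g = (g/f)|∂Z/∂n|:
V_g = 9.81 × 1.69×10⁻⁴ / 1.41×10⁻⁴ = 11.7 m/s
Converting: 11.7 m/s × 3.6 = 42.1 km/h

42.1 km/h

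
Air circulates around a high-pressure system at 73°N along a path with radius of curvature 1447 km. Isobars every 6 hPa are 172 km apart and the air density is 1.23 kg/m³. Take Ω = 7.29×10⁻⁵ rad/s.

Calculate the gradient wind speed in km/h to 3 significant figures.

82.6 km/h

Coriolis parameter at 73°N:
f = 2Ω sin φ = 2 × 7.29×10⁻⁵ × sin 73° = 1.39×10⁻⁴ s⁻¹
Pressure gradient: |∂P/∂n| = 600 Pa / 172000 m = 3.49×10⁻³ Pa/m
Geostrophic speed: V_g = |∂P/∂n|/(fρ) = 3.49×10⁻³/(1.39×10⁻⁴ × 1.23) = 20.3 m/s
Around a high, pressure-gradient force acts outward with centrifugal, so Coriolis balances both:
fV = (1/ρ)|∂P/∂n| + V²/R  →  V² − fR·V + fR·V_g = 0
With fR = 1.39×10⁻⁴ × 1447×10³ m = 202 m/s:
V = [fR − √((fR)² − 4 fR V_g)]/2 = [202 − √(202² − 4×202×20.3)]/2 = 23 m/s
Supergeostrophic (V > V_g = 20.3 m/s), as expected around a high.
Converting: 23 m/s × 3.6 = 82.6 km/h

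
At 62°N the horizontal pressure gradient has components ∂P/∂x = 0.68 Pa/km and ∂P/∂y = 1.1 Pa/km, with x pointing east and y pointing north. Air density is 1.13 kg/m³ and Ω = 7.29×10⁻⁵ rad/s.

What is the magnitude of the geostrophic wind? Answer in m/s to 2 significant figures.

Coriolis parameter at 62°N:
f = 2Ω sin φ = 2 × 7.29×10⁻⁵ × sin 62° = 1.29×10⁻⁴ s⁻¹
Component geostrophic relations (x east, y north):
u_g = −(1/(fρ)) ∂P/∂y,  v_g = (1/(fρ)) ∂P/∂x
u_g = −(1.1×10⁻³)/(1.29×10⁻⁴ × 1.13) = −7.56 m/s;  v_g = (0.68×10⁻³)/(1.29×10⁻⁴ × 1.13) = 4.67 m/s
|V_g| = √(u_g² + v_g²) = 8.89 m/s

8.9 m/s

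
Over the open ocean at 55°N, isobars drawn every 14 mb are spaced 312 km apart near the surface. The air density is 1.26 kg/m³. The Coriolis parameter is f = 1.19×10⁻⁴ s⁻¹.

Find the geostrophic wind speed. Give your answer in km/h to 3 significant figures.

Pressure gradient: |∂P/∂n| = 1400 Pa / 312000 m = 4.49×10⁻³ Pa/m
Geostrophic balance (pressure-gradient force = Coriolis force):
V_g = (1/(fρ)) |∂P/∂n| = 4.49×10⁻³ / (1.19×10⁻⁴ × 1.26) = 29.9 m/s
Converting: 29.9 m/s × 3.6 = 108 km/h

108 km/h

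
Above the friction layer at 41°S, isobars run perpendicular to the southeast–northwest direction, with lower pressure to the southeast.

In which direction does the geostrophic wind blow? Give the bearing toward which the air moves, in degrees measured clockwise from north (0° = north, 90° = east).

The pressure-gradient force points toward the southeast (bearing 135°).
Geostrophic balance: in the Southern Hemisphere the Coriolis force deflects motion to the left, so the geostrophic wind blows 90° to the left of the pressure-gradient force (low pressure on the right).
Rotating 135° by 90° counterclockwise gives 045° — the wind blows toward the northeast.

045°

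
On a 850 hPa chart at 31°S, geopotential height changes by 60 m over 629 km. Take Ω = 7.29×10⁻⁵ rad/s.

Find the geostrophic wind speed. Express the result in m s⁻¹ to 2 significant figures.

12 m s⁻¹

Coriolis parameter at 31°S:
f = 2Ω sin φ = 2 × 7.29×10⁻⁵ × sin 31° = 7.51×10⁻⁵ s⁻¹
Height gradient: |∂Z/∂n| = 60 m / 629000 m = 9.54×10⁻⁵
On a pressure surface, geostrophic balance gives V_g = (g/f)|∂Z/∂n|:
V_g = 9.81 × 9.54×10⁻⁵ / 7.51×10⁻⁵ = 12.5 m/s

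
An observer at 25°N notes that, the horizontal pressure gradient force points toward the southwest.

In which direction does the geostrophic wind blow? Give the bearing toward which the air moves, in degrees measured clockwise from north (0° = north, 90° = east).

The pressure-gradient force points toward the southwest (bearing 225°).
Geostrophic balance: in the Northern Hemisphere the Coriolis force deflects motion to the right, so the geostrophic wind blows 90° to the right of the pressure-gradient force (low pressure on the left).
Rotating 225° by 90° clockwise gives 315° — the wind blows toward the northwest.

315°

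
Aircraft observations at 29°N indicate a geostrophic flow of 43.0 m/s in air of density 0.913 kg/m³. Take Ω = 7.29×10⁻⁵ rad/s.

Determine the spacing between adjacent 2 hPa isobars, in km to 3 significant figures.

Coriolis parameter at 29°N:
f = 2Ω sin φ = 2 × 7.29×10⁻⁵ × sin 29° = 7.07×10⁻⁵ s⁻¹
Geostrophic balance rearranged: |∂P/∂n| = f ρ V_g
|∂P/∂n| = 7.07×10⁻⁵ × 0.913 × 43.0 = 2.78×10⁻³ Pa/m
Isobar spacing: Δn = ΔP/|∂P/∂n| = 200 Pa / 2.78×10⁻³ Pa/m = 72071 m ≈ 72.1 km

72.1 km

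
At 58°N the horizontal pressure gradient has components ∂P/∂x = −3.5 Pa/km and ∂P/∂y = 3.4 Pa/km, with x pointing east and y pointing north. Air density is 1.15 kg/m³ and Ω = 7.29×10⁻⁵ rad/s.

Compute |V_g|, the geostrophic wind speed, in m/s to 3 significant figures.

Coriolis parameter at 58°N:
f = 2Ω sin φ = 2 × 7.29×10⁻⁵ × sin 58° = 1.24×10⁻⁴ s⁻¹
Component geostrophic relations (x east, y north):
u_g = −(1/(fρ)) ∂P/∂y,  v_g = (1/(fρ)) ∂P/∂x
u_g = −(3.4×10⁻³)/(1.24×10⁻⁴ × 1.15) = −23.9 m/s;  v_g = (−3.5×10⁻³)/(1.24×10⁻⁴ × 1.15) = −24.6 m/s
|V_g| = √(u_g² + v_g²) = 34.3 m/s

34.3 m/s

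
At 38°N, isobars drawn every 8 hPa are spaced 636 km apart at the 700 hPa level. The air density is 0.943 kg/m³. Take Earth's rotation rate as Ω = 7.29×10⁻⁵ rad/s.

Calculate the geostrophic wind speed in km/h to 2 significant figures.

Coriolis parameter at 38°N:
f = 2Ω sin φ = 2 × 7.29×10⁻⁵ × sin 38° = 8.98×10⁻⁵ s⁻¹
Pressure gradient: |∂P/∂n| = 800 Pa / 636000 m = 1.26×10⁻³ Pa/m
Geostrophic balance (pressure-gradient force = Coriolis force):
V_g = (1/(fρ)) |∂P/∂n| = 1.26×10⁻³ / (8.98×10⁻⁵ × 0.943) = 14.9 m/s
Converting: 14.9 m/s × 3.6 = 53 km/h

53 km/h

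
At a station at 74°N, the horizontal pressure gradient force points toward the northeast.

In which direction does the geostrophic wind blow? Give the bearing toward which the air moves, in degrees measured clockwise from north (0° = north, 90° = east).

135°

The pressure-gradient force points toward the northeast (bearing 045°).
Geostrophic balance: in the Northern Hemisphere the Coriolis force deflects motion to the right, so the geostrophic wind blows 90° to the right of the pressure-gradient force (low pressure on the left).
Rotating 045° by 90° clockwise gives 135° — the wind blows toward the southeast.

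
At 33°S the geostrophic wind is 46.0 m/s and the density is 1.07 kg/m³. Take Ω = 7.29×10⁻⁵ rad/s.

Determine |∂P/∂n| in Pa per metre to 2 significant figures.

Coriolis parameter at 33°S:
f = 2Ω sin φ = 2 × 7.29×10⁻⁵ × sin 33° = 7.94×10⁻⁵ s⁻¹
Geostrophic balance rearranged: |∂P/∂n| = f ρ V_g
|∂P/∂n| = 7.94×10⁻⁵ × 1.07 × 46.0 = 3.91×10⁻³ Pa/m

3.9×10⁻³ Pa/m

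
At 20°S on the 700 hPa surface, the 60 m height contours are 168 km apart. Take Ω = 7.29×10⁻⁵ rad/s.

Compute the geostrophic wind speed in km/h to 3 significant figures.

253 km/h

Coriolis parameter at 20°S:
f = 2Ω sin φ = 2 × 7.29×10⁻⁵ × sin 20° = 4.99×10⁻⁵ s⁻¹
Height gradient: |∂Z/∂n| = 60 m / 168000 m = 3.57×10⁻⁴
On a pressure surface, geostrophic balance gives V_g = (g/f)|∂Z/∂n|:
V_g = 9.81 × 3.57×10⁻⁴ / 4.99×10⁻⁵ = 70.3 m/s
Converting: 70.3 m/s × 3.6 = 253 km/h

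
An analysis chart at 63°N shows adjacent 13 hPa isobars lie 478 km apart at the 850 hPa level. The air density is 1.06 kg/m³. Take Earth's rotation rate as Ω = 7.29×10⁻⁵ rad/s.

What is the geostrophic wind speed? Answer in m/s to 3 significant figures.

Coriolis parameter at 63°N:
f = 2Ω sin φ = 2 × 7.29×10⁻⁵ × sin 63° = 1.30×10⁻⁴ s⁻¹
Pressure gradient: |∂P/∂n| = 1300 Pa / 478000 m = 2.72×10⁻³ Pa/m
Geostrophic balance (pressure-gradient force = Coriolis force):
V_g = (1/(fρ)) |∂P/∂n| = 2.72×10⁻³ / (1.30×10⁻⁴ × 1.06) = 19.8 m/s

19.8 m/s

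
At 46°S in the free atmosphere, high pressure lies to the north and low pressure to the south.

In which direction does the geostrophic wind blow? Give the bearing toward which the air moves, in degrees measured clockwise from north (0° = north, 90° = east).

090°

The pressure-gradient force points toward the south (bearing 180°).
Geostrophic balance: in the Southern Hemisphere the Coriolis force deflects motion to the left, so the geostrophic wind blows 90° to the left of the pressure-gradient force (low pressure on the right).
Rotating 180° by 90° counterclockwise gives 090° — the wind blows toward the east.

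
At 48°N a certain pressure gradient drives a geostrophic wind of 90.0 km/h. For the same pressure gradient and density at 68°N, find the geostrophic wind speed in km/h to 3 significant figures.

With the same pressure gradient and density, V_g ∝ 1/f ∝ 1/sin φ.
V₂ = V₁ · sin φ₁ / sin φ₂ = 90.0 × sin 48° / sin 68°
V₂ = 90.0 × 0.7431/0.9272 = 72.1 km/h

72.1 km/h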